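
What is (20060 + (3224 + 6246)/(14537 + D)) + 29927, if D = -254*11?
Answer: 587006811/11743 ≈ 49988.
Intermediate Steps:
D = -2794
(20060 + (3224 + 6246)/(14537 + D)) + 29927 = (20060 + (3224 + 6246)/(14537 - 2794)) + 29927 = (20060 + 9470/11743) + 29927 = 235574050/11743 + 29927 = 587006811/11743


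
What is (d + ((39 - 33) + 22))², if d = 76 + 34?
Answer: 19044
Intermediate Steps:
d = 110
(d + ((39 - 33) + 22))² = (110 + ((39 - 33) + 22))² = (110 + (6 + 22))² = (110 + 28)² = 138² = 19044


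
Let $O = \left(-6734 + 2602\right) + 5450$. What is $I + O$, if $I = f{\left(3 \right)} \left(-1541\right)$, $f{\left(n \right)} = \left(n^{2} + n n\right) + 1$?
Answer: $-27961$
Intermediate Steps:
$f{\left(n \right)} = 1 + 2 n^{2}$ ($f{\left(n \right)} = \left(n^{2} + n^{2}\right) + 1 = 2 n^{2} + 1 = 1 + 2 n^{2}$)
$I = -29279$ ($I = \left(1 + 2 \cdot 3^{2}\right) \left(-1541\right) = \left(1 + 2 \cdot 9\right) \left(-1541\right) = \left(1 + 18\right) \left(-1541\right) = 19 \left(-1541\right) = -29279$)
$O = 1318$ ($O = -4132 + 5450 = 1318$)
$I + O = -29279 + 1318 = -27961$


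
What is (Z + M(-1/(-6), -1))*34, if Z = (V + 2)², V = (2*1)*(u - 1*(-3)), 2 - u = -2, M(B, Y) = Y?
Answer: 8670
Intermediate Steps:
u = 4 (u = 2 - 1*(-2) = 2 + 2 = 4)
V = 14 (V = (2*1)*(4 - 1*(-3)) = 2*(4 + 3) = 2*7 = 14)
Z = 256 (Z = (14 + 2)² = 16² = 256)
(Z + M(-1/(-6), -1))*34 = (256 - 1)*34 = 255*34 = 8670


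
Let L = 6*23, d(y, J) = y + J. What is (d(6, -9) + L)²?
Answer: 18225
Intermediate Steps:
d(y, J) = J + y
L = 138
(d(6, -9) + L)² = ((-9 + 6) + 138)² = (-3 + 138)² = 135² = 18225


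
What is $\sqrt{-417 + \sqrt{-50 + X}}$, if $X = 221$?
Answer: $\sqrt{-417 + 3 \sqrt{19}} \approx 20.098 i$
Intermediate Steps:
$\sqrt{-417 + \sqrt{-50 + X}} = \sqrt{-417 + \sqrt{-50 + 221}} = \sqrt{-417 + \sqrt{171}} = \sqrt{-417 + 3 \sqrt{19}}$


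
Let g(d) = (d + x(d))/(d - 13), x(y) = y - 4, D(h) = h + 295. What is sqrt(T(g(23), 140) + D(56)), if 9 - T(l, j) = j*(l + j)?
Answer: 2*I*sqrt(4957) ≈ 140.81*I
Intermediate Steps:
D(h) = 295 + h
x(y) = -4 + y
g(d) = (-4 + 2*d)/(-13 + d) (g(d) = (d + (-4 + d))/(d - 13) = (-4 + 2*d)/(-13 + d))
T(l, j) = 9 - j*(j + l) (T(l, j) = 9 - j*(l + j) = 9 - j*(j + l))
sqrt(T(g(23), 140) + D(56)) = sqrt((9 - 1*140**2 - 1*140*2*(-2 + 23)/(-13 + 23)) + (295 + 56)) = sqrt((9 - 1*19600 - 1*140*2*21/10) + 351) = sqrt((9 - 19600 - 1*140*2*(1/10)*21) + 351) = sqrt((9 - 19600 - 1*140*21/5) + 351) = sqrt((9 - 19600 - 588) + 351) = sqrt(-20179 + 351) = sqrt(-19828) = 2*I*sqrt(4957)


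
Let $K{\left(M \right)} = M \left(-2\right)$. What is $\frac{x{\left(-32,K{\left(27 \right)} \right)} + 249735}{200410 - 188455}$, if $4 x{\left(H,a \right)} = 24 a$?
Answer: $\frac{83137}{3985} \approx 20.862$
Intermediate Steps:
$K{\left(M \right)} = - 2 M$
$x{\left(H,a \right)} = 6 a$ ($x{\left(H,a \right)} = \frac{24 a}{4} = 6 a$)
$\frac{x{\left(-32,K{\left(27 \right)} \right)} + 249735}{200410 - 188455} = \frac{6 \left(\left(-2\right) 27\right) + 249735}{200410 - 188455} = \frac{6 \left(-54\right) + 249735}{11955} = \left(-324 + 249735\right) \frac{1}{11955} = 249411 \cdot \frac{1}{11955} = \frac{83137}{3985}$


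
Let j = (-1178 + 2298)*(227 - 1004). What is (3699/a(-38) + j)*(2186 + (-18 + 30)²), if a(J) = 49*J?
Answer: -1887755024535/931 ≈ -2.0277e+9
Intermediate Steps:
j = -870240 (j = 1120*(-777) = -870240)
(3699/a(-38) + j)*(2186 + (-18 + 30)²) = (3699/((49*(-38))) - 870240)*(2186 + (-18 + 30)²) = (3699/(-1862) - 870240)*(2186 + 12²) = (3699*(-1/1862) - 870240)*(2186 + 144) = (-3699/1862 - 870240)*2330 = -1620390579/1862*2330 = -1887755024535/931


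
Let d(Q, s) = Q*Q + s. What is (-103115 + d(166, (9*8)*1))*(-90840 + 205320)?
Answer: -8641751760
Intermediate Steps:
d(Q, s) = s + Q**2 (d(Q, s) = Q**2 + s = s + Q**2)
(-103115 + d(166, (9*8)*1))*(-90840 + 205320) = (-103115 + ((9*8)*1 + 166**2))*(-90840 + 205320) = (-103115 + (72*1 + 27556))*114480 = (-103115 + (72 + 27556))*114480 = (-103115 + 27628)*114480 = -75487*114480 = -8641751760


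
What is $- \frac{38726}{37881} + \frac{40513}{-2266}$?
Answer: $- \frac{147493279}{7803486} \approx -18.901$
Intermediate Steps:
$- \frac{38726}{37881} + \frac{40513}{-2266} = \left(-38726\right) \frac{1}{37881} + 40513 \left(- \frac{1}{2266}\right) = - \frac{38726}{37881} - \frac{3683}{206} = - \frac{147493279}{7803486}$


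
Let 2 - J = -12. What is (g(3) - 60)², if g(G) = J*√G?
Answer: 4188 - 1680*√3 ≈ 1278.2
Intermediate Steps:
J = 14 (J = 2 - 1*(-12) = 2 + 12 = 14)
g(G) = 14*√G
(g(3) - 60)² = (14*√3 - 60)² = (-60 + 14*√3)²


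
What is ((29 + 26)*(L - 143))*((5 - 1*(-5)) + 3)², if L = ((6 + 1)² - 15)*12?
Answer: 2463175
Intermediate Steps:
L = 408 (L = (7² - 15)*12 = (49 - 15)*12 = 34*12 = 408)
((29 + 26)*(L - 143))*((5 - 1*(-5)) + 3)² = ((29 + 26)*(408 - 143))*((5 - 1*(-5)) + 3)² = (55*265)*((5 + 5) + 3)² = 14575*(10 + 3)² = 14575*13² = 14575*169 = 2463175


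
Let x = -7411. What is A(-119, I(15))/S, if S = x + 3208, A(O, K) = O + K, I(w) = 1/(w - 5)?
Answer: 1189/42030 ≈ 0.028289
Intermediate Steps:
I(w) = 1/(-5 + w)
A(O, K) = K + O
S = -4203 (S = -7411 + 3208 = -4203)
A(-119, I(15))/S = (1/(-5 + 15) - 119)/(-4203) = (1/10 - 119)*(-1/4203) = -1189/10*(-1/4203) = 1189/42030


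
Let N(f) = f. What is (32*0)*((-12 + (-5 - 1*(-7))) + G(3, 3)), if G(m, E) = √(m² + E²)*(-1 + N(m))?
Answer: 0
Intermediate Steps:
G(m, E) = √(E² + m²)*(-1 + m) (G(m, E) = √(m² + E²)*(-1 + m) = √(E² + m²)*(-1 + m))
(32*0)*((-12 + (-5 - 1*(-7))) + G(3, 3)) = (32*0)*((-12 + (-5 - 1*(-7))) + √(3² + 3²)*(-1 + 3)) = 0*((-12 + (-5 + 7)) + √(9 + 9)*2) = 0*((-12 + 2) + √18*2) = 0*(-10 + (3*√2)*2) = 0*(-10 + 6*√2) = 0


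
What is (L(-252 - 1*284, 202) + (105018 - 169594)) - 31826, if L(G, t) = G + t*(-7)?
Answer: -98352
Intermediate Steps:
L(G, t) = G - 7*t
(L(-252 - 1*284, 202) + (105018 - 169594)) - 31826 = (((-252 - 1*284) - 7*202) + (105018 - 169594)) - 31826 = (((-252 - 284) - 1414) - 64576) - 31826 = ((-536 - 1414) - 64576) - 31826 = (-1950 - 64576) - 31826 = -66526 - 31826 = -98352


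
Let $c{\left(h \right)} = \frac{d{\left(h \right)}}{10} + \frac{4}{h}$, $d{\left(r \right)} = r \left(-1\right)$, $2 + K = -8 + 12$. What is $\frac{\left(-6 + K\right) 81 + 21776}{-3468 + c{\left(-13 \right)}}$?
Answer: $- \frac{2788760}{450711} \approx -6.1875$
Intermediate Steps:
$K = 2$ ($K = -2 + \left(-8 + 12\right) = -2 + 4 = 2$)
$d{\left(r \right)} = - r$
$c{\left(h \right)} = \frac{4}{h} - \frac{h}{10}$ ($c{\left(h \right)} = \frac{\left(-1\right) h}{10} + \frac{4}{h} = - h \frac{1}{10} + \frac{4}{h} = - \frac{h}{10} + \frac{4}{h} = \frac{4}{h} - \frac{h}{10}$)
$\frac{\left(-6 + K\right) 81 + 21776}{-3468 + c{\left(-13 \right)}} = \frac{\left(-6 + 2\right) 81 + 21776}{-3468 + \left(\frac{4}{-13} - - \frac{13}{10}\right)} = \frac{\left(-4\right) 81 + 21776}{-3468 + \left(4 \left(- \frac{1}{13}\right) + \frac{13}{10}\right)} = \frac{-324 + 21776}{-3468 + \left(- \frac{4}{13} + \frac{13}{10}\right)} = \frac{21452}{-3468 + \frac{129}{130}} = \frac{21452}{- \frac{450711}{130}} = 21452 \left(- \frac{130}{450711}\right) = - \frac{2788760}{450711}$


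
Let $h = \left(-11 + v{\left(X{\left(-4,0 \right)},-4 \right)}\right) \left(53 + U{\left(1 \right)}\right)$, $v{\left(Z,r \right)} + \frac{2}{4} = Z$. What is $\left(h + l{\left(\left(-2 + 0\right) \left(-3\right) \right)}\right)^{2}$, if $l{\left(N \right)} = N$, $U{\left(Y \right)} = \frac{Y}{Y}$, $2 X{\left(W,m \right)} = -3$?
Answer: $484416$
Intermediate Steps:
$X{\left(W,m \right)} = - \frac{3}{2}$ ($X{\left(W,m \right)} = \frac{1}{2} \left(-3\right) = - \frac{3}{2}$)
$U{\left(Y \right)} = 1$
$v{\left(Z,r \right)} = - \frac{1}{2} + Z$
$h = -702$ ($h = \left(-11 - 2\right) \left(53 + 1\right) = \left(-11 - 2\right) 54 = \left(-13\right) 54 = -702$)
$\left(h + l{\left(\left(-2 + 0\right) \left(-3\right) \right)}\right)^{2} = \left(-702 + \left(-2 + 0\right) \left(-3\right)\right)^{2} = \left(-702 - -6\right)^{2} = \left(-702 + 6\right)^{2} = \left(-696\right)^{2} = 484416$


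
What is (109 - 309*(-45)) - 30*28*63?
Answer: -38906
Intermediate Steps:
(109 - 309*(-45)) - 30*28*63 = (109 + 13905) - 840*63 = 14014 - 1*52920 = 14014 - 52920 = -38906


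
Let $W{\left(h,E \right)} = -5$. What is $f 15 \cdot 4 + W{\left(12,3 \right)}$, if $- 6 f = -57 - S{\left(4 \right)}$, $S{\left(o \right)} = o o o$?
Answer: $1205$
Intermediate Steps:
$S{\left(o \right)} = o^{3}$ ($S{\left(o \right)} = o^{2} o = o^{3}$)
$f = \frac{121}{6}$ ($f = - \frac{-57 - 4^{3}}{6} = - \frac{-57 - 64}{6} = \left(- \frac{1}{6}\right) \left(-121\right) = \frac{121}{6} \approx 20.167$)
$f 15 \cdot 4 + W{\left(12,3 \right)} = \frac{121 \cdot 15 \cdot 4}{6} - 5 = \frac{121}{6} \cdot 60 - 5 = 1210 - 5 = 1205$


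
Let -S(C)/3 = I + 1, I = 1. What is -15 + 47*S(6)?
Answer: -297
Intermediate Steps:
S(C) = -6 (S(C) = -3*(1 + 1) = -3*2 = -6)
-15 + 47*S(6) = -15 + 47*(-6) = -15 - 282 = -297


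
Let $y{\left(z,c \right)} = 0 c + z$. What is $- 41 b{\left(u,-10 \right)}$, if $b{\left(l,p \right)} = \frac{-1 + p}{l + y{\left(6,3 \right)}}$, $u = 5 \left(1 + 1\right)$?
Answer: $\frac{451}{16} \approx 28.188$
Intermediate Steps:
$u = 10$ ($u = 5 \cdot 2 = 10$)
$y{\left(z,c \right)} = z$ ($y{\left(z,c \right)} = 0 + z = z$)
$b{\left(l,p \right)} = \frac{-1 + p}{6 + l}$ ($b{\left(l,p \right)} = \frac{-1 + p}{l + 6} = \frac{-1 + p}{6 + l}$)
$- 41 b{\left(u,-10 \right)} = - 41 \frac{-1 - 10}{6 + 10} = - 41 \cdot \frac{1}{16} \left(-11\right) = \left(-41\right) \left(- \frac{11}{16}\right) = \frac{451}{16}$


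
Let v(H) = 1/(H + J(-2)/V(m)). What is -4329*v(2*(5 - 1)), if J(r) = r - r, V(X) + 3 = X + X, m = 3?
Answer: -4329/8 ≈ -541.13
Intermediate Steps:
V(X) = -3 + 2*X (V(X) = -3 + (X + X) = -3 + 2*X)
J(r) = 0
v(H) = 1/H (v(H) = 1/(H + 0/(-3 + 2*3)) = 1/(H + 0/(-3 + 6)) = 1/(H + 0/3) = 1/(H + 0*(⅓)) = 1/(H + 0) = 1/H)
-4329*v(2*(5 - 1)) = -4329*1/(2*(5 - 1)) = -4329/(2*4) = -4329/8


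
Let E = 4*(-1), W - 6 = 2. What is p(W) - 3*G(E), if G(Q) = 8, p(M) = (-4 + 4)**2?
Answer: -24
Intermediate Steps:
W = 8 (W = 6 + 2 = 8)
E = -4
p(M) = 0 (p(M) = 0**2 = 0)
p(W) - 3*G(E) = 0 - 3*8 = 0 - 24 = -24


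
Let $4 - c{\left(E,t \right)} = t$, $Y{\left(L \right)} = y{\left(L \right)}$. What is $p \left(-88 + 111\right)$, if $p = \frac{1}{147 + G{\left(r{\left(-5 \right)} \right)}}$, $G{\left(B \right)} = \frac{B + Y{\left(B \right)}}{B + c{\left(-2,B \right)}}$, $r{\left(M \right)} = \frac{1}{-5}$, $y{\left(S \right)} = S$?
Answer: $\frac{230}{1469} \approx 0.15657$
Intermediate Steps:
$Y{\left(L \right)} = L$
$c{\left(E,t \right)} = 4 - t$
$r{\left(M \right)} = - \frac{1}{5}$
$G{\left(B \right)} = \frac{B}{2}$ ($G{\left(B \right)} = \frac{B + B}{B - \left(-4 + B\right)} = \frac{2 B}{4} = 2 B \frac{1}{4} = \frac{B}{2}$)
$p = \frac{10}{1469}$ ($p = \frac{1}{147 + \frac{1}{2} \left(- \frac{1}{5}\right)} = \frac{1}{147 - \frac{1}{10}} = \frac{1}{\frac{1469}{10}} = \frac{10}{1469} \approx 0.0068073$)
$p \left(-88 + 111\right) = \frac{10 \left(-88 + 111\right)}{1469} = \frac{10}{1469} \cdot 23 = \frac{230}{1469}$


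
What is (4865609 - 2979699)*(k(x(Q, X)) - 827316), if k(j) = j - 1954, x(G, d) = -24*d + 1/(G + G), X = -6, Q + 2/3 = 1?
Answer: -1563654185795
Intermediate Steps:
Q = ⅓ (Q = -⅔ + 1 = ⅓ ≈ 0.33333)
x(G, d) = 1/(2*G) - 24*d (x(G, d) = -24*d + 1/(2*G) = 1/(2*G) - 24*d)
k(j) = -1954 + j
(4865609 - 2979699)*(k(x(Q, X)) - 827316) = (4865609 - 2979699)*((-1954 + (1/(2*(⅓)) - 24*(-6))) - 827316) = 1885910*((-1954 + ((½)*3 + 144)) - 827316) = 1885910*((-1954 + (3/2 + 144)) - 827316) = 1885910*((-1954 + 291/2) - 827316) = 1885910*(-3617/2 - 827316) = 1885910*(-1658249/2) = -1563654185795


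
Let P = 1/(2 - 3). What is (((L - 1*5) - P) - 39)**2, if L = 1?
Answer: 1764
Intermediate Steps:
P = -1 (P = 1/(-1) = -1*1 = -1)
(((L - 1*5) - P) - 39)**2 = (((1 - 1*5) - 1*(-1)) - 39)**2 = (((1 - 5) + 1) - 39)**2 = ((-4 + 1) - 39)**2 = (-3 - 39)**2 = (-42)**2 = 1764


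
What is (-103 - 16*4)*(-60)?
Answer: 10020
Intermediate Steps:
(-103 - 16*4)*(-60) = (-103 - 64)*(-60) = -167*(-60) = 10020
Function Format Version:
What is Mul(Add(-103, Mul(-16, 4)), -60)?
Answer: 10020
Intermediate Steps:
Mul(Add(-103, Mul(-16, 4)), -60) = Mul(Add(-103, -64), -60) = Mul(-167, -60) = 10020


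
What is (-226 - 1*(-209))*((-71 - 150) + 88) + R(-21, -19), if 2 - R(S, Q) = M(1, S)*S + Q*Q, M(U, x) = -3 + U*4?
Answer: 1923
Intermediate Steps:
M(U, x) = -3 + 4*U
R(S, Q) = 2 - S - Q**2 (R(S, Q) = 2 - ((-3 + 4*1)*S + Q*Q) = 2 - ((-3 + 4)*S + Q**2) = 2 - (1*S + Q**2) = 2 - (S + Q**2) = 2 + (-S - Q**2) = 2 - S - Q**2)
(-226 - 1*(-209))*((-71 - 150) + 88) + R(-21, -19) = (-226 - 1*(-209))*((-71 - 150) + 88) + (2 - 1*(-21) - 1*(-19)**2) = (-226 + 209)*(-221 + 88) + (2 + 21 - 1*361) = -17*(-133) + (2 + 21 - 361) = 2261 - 338 = 1923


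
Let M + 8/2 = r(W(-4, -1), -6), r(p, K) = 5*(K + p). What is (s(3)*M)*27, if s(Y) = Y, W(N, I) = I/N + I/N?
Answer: -5103/2 ≈ -2551.5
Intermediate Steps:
W(N, I) = 2*I/N
r(p, K) = 5*K + 5*p
M = -63/2 (M = -4 + (5*(-6) + 5*(2*(-1)/(-4))) = -4 + (-30 + 5*(2*(-1)*(-1/4))) = -4 + (-30 + 5*(1/2)) = -4 + (-30 + 5/2) = -4 - 55/2 = -63/2 ≈ -31.500)
(s(3)*M)*27 = (3*(-63/2))*27 = -189/2*27 = -5103/2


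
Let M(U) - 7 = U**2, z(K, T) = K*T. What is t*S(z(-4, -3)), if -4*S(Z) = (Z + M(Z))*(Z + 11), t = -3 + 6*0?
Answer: 11247/4 ≈ 2811.8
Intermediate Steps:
t = -3 (t = -3 + 0 = -3)
M(U) = 7 + U**2
S(Z) = -(11 + Z)*(7 + Z + Z**2)/4 (S(Z) = -(Z + (7 + Z**2))*(Z + 11)/4 = -(7 + Z + Z**2)*(11 + Z)/4 = -(11 + Z)*(7 + Z + Z**2)/4)
t*S(z(-4, -3)) = -3*(-77/4 - 3*(-4*(-3))**2 - (-18)*(-3) - (-4*(-3))**3/4) = -3*(-77/4 - 3*12**2 - 9/2*12 - 1/4*12**3) = -3*(-77/4 - 3*144 - 54 - 1/4*1728) = -3*(-77/4 - 432 - 54 - 432) = -3*(-3749/4) = 11247/4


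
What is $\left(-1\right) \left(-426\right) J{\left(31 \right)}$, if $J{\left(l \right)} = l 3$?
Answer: $39618$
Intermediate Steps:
$J{\left(l \right)} = 3 l$
$\left(-1\right) \left(-426\right) J{\left(31 \right)} = \left(-1\right) \left(-426\right) 3 \cdot 31 = 426 \cdot 93 = 39618$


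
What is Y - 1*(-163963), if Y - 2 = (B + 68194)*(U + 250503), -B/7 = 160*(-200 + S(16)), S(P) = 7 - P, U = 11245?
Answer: 79119778917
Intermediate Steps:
B = 234080 (B = -1120*(-200 + (7 - 1*16)) = -1120*(-200 + (7 - 16)) = -1120*(-200 - 9) = -1120*(-209) = -7*(-33440) = 234080)
Y = 79119614954 (Y = 2 + (234080 + 68194)*(11245 + 250503) = 2 + 302274*261748 = 2 + 79119614952 = 79119614954)
Y - 1*(-163963) = 79119614954 - 1*(-163963) = 79119614954 + 163963 = 79119778917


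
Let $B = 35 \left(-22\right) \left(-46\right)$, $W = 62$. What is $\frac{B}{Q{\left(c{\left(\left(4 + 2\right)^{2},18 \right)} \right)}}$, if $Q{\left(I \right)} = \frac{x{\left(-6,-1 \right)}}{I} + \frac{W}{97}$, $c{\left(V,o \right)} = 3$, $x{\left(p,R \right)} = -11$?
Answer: $- \frac{10307220}{881} \approx -11699.0$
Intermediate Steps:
$B = 35420$ ($B = \left(-770\right) \left(-46\right) = 35420$)
$Q{\left(I \right)} = \frac{62}{97} - \frac{11}{I}$ ($Q{\left(I \right)} = - \frac{11}{I} + \frac{62}{97} = \frac{62}{97} - \frac{11}{I}$)
$\frac{B}{Q{\left(c{\left(\left(4 + 2\right)^{2},18 \right)} \right)}} = \frac{35420}{\frac{62}{97} - \frac{11}{3}} = \frac{35420}{- \frac{881}{291}} = 35420 \left(- \frac{291}{881}\right) = - \frac{10307220}{881}$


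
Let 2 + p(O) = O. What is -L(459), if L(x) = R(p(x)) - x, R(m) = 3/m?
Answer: 209760/457 ≈ 458.99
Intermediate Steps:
p(O) = -2 + O
L(x) = -x + 3/(-2 + x) (L(x) = 3/(-2 + x) - x = -x + 3/(-2 + x))
-L(459) = -(3 - 1*459*(-2 + 459))/(-2 + 459) = -(3 - 1*459*457)/457 = -(3 - 209763)/457 = -(-209760)/457 = -1*(-209760/457) = 209760/457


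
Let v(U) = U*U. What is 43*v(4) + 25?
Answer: 713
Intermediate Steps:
v(U) = U²
43*v(4) + 25 = 43*4² + 25 = 43*16 + 25 = 688 + 25 = 713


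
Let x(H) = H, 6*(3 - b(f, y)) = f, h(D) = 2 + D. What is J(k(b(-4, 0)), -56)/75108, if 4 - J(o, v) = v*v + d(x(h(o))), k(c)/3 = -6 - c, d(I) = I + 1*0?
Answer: -1035/25036 ≈ -0.041340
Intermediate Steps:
b(f, y) = 3 - f/6
d(I) = I (d(I) = I + 0 = I)
k(c) = -18 - 3*c (k(c) = 3*(-6 - c) = -18 - 3*c)
J(o, v) = 2 - o - v² (J(o, v) = 4 - (v*v + (2 + o)) = 4 - (v² + (2 + o)) = 4 - (2 + o + v²) = 4 + (-2 - o - v²) = 2 - o - v²)
J(k(b(-4, 0)), -56)/75108 = (2 - (-18 - 3*(3 - ⅙*(-4))) - 1*(-56)²)/75108 = (2 - (-18 - 3*(3 + ⅔)) - 1*3136)*(1/75108) = (2 - (-18 - 3*11/3) - 3136)*(1/75108) = (2 - (-18 - 11) - 3136)*(1/75108) = (2 - 1*(-29) - 3136)*(1/75108) = (2 + 29 - 3136)*(1/75108) = -3105*1/75108 = -1035/25036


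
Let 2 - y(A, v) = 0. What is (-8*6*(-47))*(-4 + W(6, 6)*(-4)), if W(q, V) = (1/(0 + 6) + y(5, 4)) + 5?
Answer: -73696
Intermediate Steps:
y(A, v) = 2 (y(A, v) = 2 - 1*0 = 2 + 0 = 2)
W(q, V) = 43/6 (W(q, V) = (1/(0 + 6) + 2) + 5 = (1/6 + 2) + 5 = (⅙ + 2) + 5 = 13/6 + 5 = 43/6)
(-8*6*(-47))*(-4 + W(6, 6)*(-4)) = (-8*6*(-47))*(-4 + (43/6)*(-4)) = (-48*(-47))*(-4 - 86/3) = 2256*(-98/3) = -73696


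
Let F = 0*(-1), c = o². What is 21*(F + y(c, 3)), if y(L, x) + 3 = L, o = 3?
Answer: 126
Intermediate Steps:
c = 9 (c = 3² = 9)
y(L, x) = -3 + L
F = 0
21*(F + y(c, 3)) = 21*(0 + (-3 + 9)) = 21*(0 + 6) = 21*6 = 126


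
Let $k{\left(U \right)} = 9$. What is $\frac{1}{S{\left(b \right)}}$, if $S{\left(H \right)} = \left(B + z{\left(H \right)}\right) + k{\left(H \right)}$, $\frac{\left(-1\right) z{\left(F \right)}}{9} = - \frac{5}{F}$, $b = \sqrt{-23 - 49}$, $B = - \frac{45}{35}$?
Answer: $\frac{336}{3817} + \frac{490 i \sqrt{2}}{11451} \approx 0.088027 + 0.060516 i$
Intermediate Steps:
$B = - \frac{9}{7}$ ($B = \left(-45\right) \frac{1}{35} = - \frac{9}{7} \approx -1.2857$)
$b = 6 i \sqrt{2}$ ($b = \sqrt{-72} = 6 i \sqrt{2} \approx 8.4853 i$)
$z{\left(F \right)} = \frac{45}{F}$ ($z{\left(F \right)} = - 9 \left(- \frac{5}{F}\right) = \frac{45}{F}$)
$S{\left(H \right)} = \frac{54}{7} + \frac{45}{H}$ ($S{\left(H \right)} = \left(- \frac{9}{7} + \frac{45}{H}\right) + 9 = \frac{54}{7} + \frac{45}{H}$)
$\frac{1}{S{\left(b \right)}} = \frac{1}{\frac{54}{7} + \frac{45}{6 i \sqrt{2}}} = \frac{1}{\frac{54}{7} + 45 \left(- \frac{i \sqrt{2}}{12}\right)} = \frac{1}{\frac{54}{7} - \frac{15 i \sqrt{2}}{4}}$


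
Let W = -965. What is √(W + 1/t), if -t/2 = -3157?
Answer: 3*I*√4274584314/6314 ≈ 31.064*I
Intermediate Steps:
t = 6314 (t = -2*(-3157) = 6314)
√(W + 1/t) = √(-965 + 1/6314) = √(-6093009/6314) = 3*I*√4274584314/6314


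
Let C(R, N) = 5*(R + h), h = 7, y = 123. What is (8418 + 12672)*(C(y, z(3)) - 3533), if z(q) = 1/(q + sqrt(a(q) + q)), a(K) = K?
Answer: -60802470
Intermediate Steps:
z(q) = 1/(q + sqrt(2)*sqrt(q)) (z(q) = 1/(q + sqrt(q + q)) = 1/(q + sqrt(2*q)) = 1/(q + sqrt(2)*sqrt(q)))
C(R, N) = 35 + 5*R (C(R, N) = 5*(R + 7) = 5*(7 + R) = 35 + 5*R)
(8418 + 12672)*(C(y, z(3)) - 3533) = (8418 + 12672)*((35 + 5*123) - 3533) = 21090*((35 + 615) - 3533) = 21090*(650 - 3533) = 21090*(-2883) = -60802470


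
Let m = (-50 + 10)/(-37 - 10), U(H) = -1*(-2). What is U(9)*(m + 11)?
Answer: 1114/47 ≈ 23.702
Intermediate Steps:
U(H) = 2
m = 40/47 (m = -40/(-47) = -40*(-1/47) = 40/47 ≈ 0.85106)
U(9)*(m + 11) = 2*(40/47 + 11) = 2*(557/47) = 1114/47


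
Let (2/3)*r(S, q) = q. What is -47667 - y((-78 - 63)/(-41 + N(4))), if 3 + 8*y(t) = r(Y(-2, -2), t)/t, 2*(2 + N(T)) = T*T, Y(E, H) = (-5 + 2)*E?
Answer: -762669/16 ≈ -47667.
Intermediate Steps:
Y(E, H) = -3*E
r(S, q) = 3*q/2
N(T) = -2 + T²/2 (N(T) = -2 + (T*T)/2 = -2 + T²/2)
y(t) = -3/16 (y(t) = -3/8 + ((3*t/2)/t)/8 = -3/8 + (⅛)*(3/2) = -3/8 + 3/16 = -3/16)
-47667 - y((-78 - 63)/(-41 + N(4))) = -47667 - 1*(-3/16) = -47667 + 3/16 = -762669/16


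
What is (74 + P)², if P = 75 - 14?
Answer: 18225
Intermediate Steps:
P = 61
(74 + P)² = (74 + 61)² = 135² = 18225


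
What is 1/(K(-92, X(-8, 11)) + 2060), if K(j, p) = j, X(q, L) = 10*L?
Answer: 1/1968 ≈ 0.00050813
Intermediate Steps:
1/(K(-92, X(-8, 11)) + 2060) = 1/(-92 + 2060) = 1/1968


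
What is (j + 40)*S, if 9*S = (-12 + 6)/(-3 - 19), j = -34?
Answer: 2/11 ≈ 0.18182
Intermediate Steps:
S = 1/33 (S = ((-12 + 6)/(-3 - 19))/9 = (-6/(-22))/9 = (-6*(-1/22))/9 = (⅑)*(3/11) = 1/33 ≈ 0.030303)
(j + 40)*S = (-34 + 40)*(1/33) = 6*(1/33) = 2/11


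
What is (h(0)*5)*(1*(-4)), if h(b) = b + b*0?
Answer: 0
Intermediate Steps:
h(b) = b (h(b) = b + 0 = b)
(h(0)*5)*(1*(-4)) = (0*5)*(1*(-4)) = 0*(-4) = 0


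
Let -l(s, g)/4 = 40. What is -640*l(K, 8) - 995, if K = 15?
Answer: 101405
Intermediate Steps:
l(s, g) = -160 (l(s, g) = -4*40 = -160)
-640*l(K, 8) - 995 = -640*(-160) - 995 = 102400 - 995 = 101405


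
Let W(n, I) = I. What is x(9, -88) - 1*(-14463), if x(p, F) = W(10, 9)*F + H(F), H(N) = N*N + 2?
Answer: 21417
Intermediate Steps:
H(N) = 2 + N² (H(N) = N² + 2 = 2 + N²)
x(p, F) = 2 + F² + 9*F (x(p, F) = 9*F + (2 + F²) = 2 + F² + 9*F)
x(9, -88) - 1*(-14463) = (2 + (-88)² + 9*(-88)) - 1*(-14463) = (2 + 7744 - 792) + 14463 = 6954 + 14463 = 21417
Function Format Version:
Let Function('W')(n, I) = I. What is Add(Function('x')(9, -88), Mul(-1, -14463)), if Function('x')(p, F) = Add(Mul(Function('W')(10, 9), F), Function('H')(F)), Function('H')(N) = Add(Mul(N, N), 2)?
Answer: 21417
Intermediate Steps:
Function('H')(N) = Add(2, Pow(N, 2)) (Function('H')(N) = Add(Pow(N, 2), 2) = Add(2, Pow(N, 2)))
Function('x')(p, F) = Add(2, Pow(F, 2), Mul(9, F)) (Function('x')(p, F) = Add(Mul(9, F), Add(2, Pow(F, 2))) = Add(2, Pow(F, 2), Mul(9, F)))
Add(Function('x')(9, -88), Mul(-1, -14463)) = Add(Add(2, Pow(-88, 2), Mul(9, -88)), Mul(-1, -14463)) = Add(Add(2, 7744, -792), 14463) = Add(6954, 14463) = 21417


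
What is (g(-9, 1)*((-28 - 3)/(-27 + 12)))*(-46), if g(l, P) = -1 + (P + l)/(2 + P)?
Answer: 15686/45 ≈ 348.58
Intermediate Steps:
g(l, P) = -1 + (P + l)/(2 + P)
(g(-9, 1)*((-28 - 3)/(-27 + 12)))*(-46) = (((-2 - 9)/(2 + 1))*((-28 - 3)/(-27 + 12)))*(-46) = ((-11/3)*(-31/(-15)))*(-46) = (((⅓)*(-11))*(-31*(-1/15)))*(-46) = -11/3*31/15*(-46) = -341/45*(-46) = 15686/45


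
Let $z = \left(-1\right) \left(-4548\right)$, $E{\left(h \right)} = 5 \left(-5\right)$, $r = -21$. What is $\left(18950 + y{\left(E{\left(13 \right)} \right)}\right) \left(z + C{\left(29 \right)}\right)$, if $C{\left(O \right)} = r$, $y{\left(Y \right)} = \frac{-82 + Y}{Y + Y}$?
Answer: $\frac{4289816889}{50} \approx 8.5796 \cdot 10^{7}$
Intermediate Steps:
$E{\left(h \right)} = -25$
$y{\left(Y \right)} = \frac{-82 + Y}{2 Y}$
$C{\left(O \right)} = -21$
$z = 4548$
$\left(18950 + y{\left(E{\left(13 \right)} \right)}\right) \left(z + C{\left(29 \right)}\right) = \left(18950 + \frac{-82 - 25}{2 \left(-25\right)}\right) \left(4548 - 21\right) = \left(18950 + \frac{1}{2} \left(- \frac{1}{25}\right) \left(-107\right)\right) 4527 = \left(18950 + \frac{107}{50}\right) 4527 = \frac{947607}{50} \cdot 4527 = \frac{4289816889}{50}$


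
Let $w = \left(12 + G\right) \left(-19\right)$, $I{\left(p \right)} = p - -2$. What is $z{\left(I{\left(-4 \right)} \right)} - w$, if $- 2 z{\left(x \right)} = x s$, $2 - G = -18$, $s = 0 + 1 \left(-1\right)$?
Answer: $607$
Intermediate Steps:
$s = -1$ ($s = 0 - 1 = -1$)
$G = 20$ ($G = 2 - -18 = 2 + 18 = 20$)
$I{\left(p \right)} = 2 + p$ ($I{\left(p \right)} = p + 2 = 2 + p$)
$z{\left(x \right)} = \frac{x}{2}$ ($z{\left(x \right)} = - \frac{x \left(-1\right)}{2} = - \frac{\left(-1\right) x}{2} = \frac{x}{2}$)
$w = -608$ ($w = \left(12 + 20\right) \left(-19\right) = 32 \left(-19\right) = -608$)
$z{\left(I{\left(-4 \right)} \right)} - w = \frac{2 - 4}{2} - -608 = \frac{1}{2} \left(-2\right) + 608 = -1 + 608 = 607$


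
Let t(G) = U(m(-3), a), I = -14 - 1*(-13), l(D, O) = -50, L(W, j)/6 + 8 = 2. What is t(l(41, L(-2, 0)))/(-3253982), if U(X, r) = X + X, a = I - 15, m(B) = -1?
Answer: 1/1626991 ≈ 6.1463e-7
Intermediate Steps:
L(W, j) = -36 (L(W, j) = -48 + 6*2 = -48 + 12 = -36)
I = -1 (I = -14 + 13 = -1)
a = -16 (a = -1 - 15 = -16)
U(X, r) = 2*X
t(G) = -2 (t(G) = 2*(-1) = -2)
t(l(41, L(-2, 0)))/(-3253982) = -2/(-3253982) = -2*(-1/3253982) = 1/1626991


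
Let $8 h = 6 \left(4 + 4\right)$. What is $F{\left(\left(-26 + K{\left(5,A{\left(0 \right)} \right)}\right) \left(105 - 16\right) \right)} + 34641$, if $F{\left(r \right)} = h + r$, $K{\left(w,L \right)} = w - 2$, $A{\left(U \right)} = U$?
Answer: $32600$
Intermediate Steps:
$h = 6$ ($h = \frac{6 \left(4 + 4\right)}{8} = \frac{6 \cdot 8}{8} = \frac{1}{8} \cdot 48 = 6$)
$K{\left(w,L \right)} = -2 + w$ ($K{\left(w,L \right)} = w - 2 = -2 + w$)
$F{\left(r \right)} = 6 + r$
$F{\left(\left(-26 + K{\left(5,A{\left(0 \right)} \right)}\right) \left(105 - 16\right) \right)} + 34641 = \left(6 + \left(-26 + \left(-2 + 5\right)\right) \left(105 - 16\right)\right) + 34641 = \left(6 + \left(-26 + 3\right) 89\right) + 34641 = \left(6 - 2047\right) + 34641 = -2041 + 34641 = 32600$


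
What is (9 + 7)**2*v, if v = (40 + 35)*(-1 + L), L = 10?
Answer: 172800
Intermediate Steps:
v = 675 (v = (40 + 35)*(-1 + 10) = 75*9 = 675)
(9 + 7)**2*v = (9 + 7)**2*675 = 16**2*675 = 256*675 = 172800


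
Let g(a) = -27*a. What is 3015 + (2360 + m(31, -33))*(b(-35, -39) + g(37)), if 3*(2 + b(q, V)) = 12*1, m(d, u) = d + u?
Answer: -2347911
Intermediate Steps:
b(q, V) = 2 (b(q, V) = -2 + (12*1)/3 = -2 + (1/3)*12 = -2 + 4 = 2)
3015 + (2360 + m(31, -33))*(b(-35, -39) + g(37)) = 3015 + (2360 + (31 - 33))*(2 - 27*37) = 3015 + (2360 - 2)*(2 - 999) = 3015 + 2358*(-997) = 3015 - 2350926 = -2347911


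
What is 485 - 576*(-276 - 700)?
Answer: 562661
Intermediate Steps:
485 - 576*(-276 - 700) = 485 - 576*(-976) = 485 + 562176 = 562661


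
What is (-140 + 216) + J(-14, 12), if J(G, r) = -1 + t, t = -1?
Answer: 74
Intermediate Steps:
J(G, r) = -2 (J(G, r) = -1 - 1 = -2)
(-140 + 216) + J(-14, 12) = (-140 + 216) - 2 = 76 - 2 = 74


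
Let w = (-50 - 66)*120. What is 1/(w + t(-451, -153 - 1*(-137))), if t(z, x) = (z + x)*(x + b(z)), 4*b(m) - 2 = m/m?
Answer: -4/27193 ≈ -0.00014710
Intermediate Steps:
b(m) = ¾ (b(m) = ½ + (m/m)/4 = ½ + (¼)*1 = ½ + ¼ = ¾)
t(z, x) = (¾ + x)*(x + z) (t(z, x) = (z + x)*(x + ¾) = (x + z)*(¾ + x) = (¾ + x)*(x + z))
w = -13920 (w = -116*120 = -13920)
1/(w + t(-451, -153 - 1*(-137))) = 1/(-13920 + ((-153 - 1*(-137))² + 3*(-153 - 1*(-137))/4 + (¾)*(-451) + (-153 - 1*(-137))*(-451))) = 1/(-13920 + ((-153 + 137)² + 3*(-153 + 137)/4 - 1353/4 + (-153 + 137)*(-451))) = 1/(-13920 + ((-16)² + (¾)*(-16) - 1353/4 - 16*(-451))) = 1/(-13920 + (256 - 12 - 1353/4 + 7216)) = 1/(-13920 + 28487/4) = 1/(-27193/4) = -4/27193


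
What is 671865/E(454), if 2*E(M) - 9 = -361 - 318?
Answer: -134373/67 ≈ -2005.6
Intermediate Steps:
E(M) = -335 (E(M) = 9/2 + (-361 - 318)/2 = 9/2 + (1/2)*(-679) = 9/2 - 679/2 = -335)
671865/E(454) = 671865/(-335) = 671865*(-1/335) = -134373/67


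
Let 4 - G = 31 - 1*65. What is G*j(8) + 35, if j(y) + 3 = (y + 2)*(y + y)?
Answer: 6001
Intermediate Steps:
j(y) = -3 + 2*y*(2 + y) (j(y) = -3 + (y + 2)*(y + y) = -3 + (2 + y)*(2*y) = -3 + 2*y*(2 + y))
G = 38 (G = 4 - (31 - 1*65) = 4 - (31 - 65) = 4 - 1*(-34) = 4 + 34 = 38)
G*j(8) + 35 = 38*(-3 + 2*8**2 + 4*8) + 35 = 38*(-3 + 2*64 + 32) + 35 = 38*(-3 + 128 + 32) + 35 = 38*157 + 35 = 5966 + 35 = 6001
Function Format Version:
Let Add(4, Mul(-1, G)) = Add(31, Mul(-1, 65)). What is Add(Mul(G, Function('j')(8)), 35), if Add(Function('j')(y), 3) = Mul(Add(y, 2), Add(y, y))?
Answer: 6001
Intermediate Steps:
Function('j')(y) = Add(-3, Mul(2, y, Add(2, y))) (Function('j')(y) = Add(-3, Mul(Add(y, 2), Add(y, y))) = Add(-3, Mul(Add(2, y), Mul(2, y))) = Add(-3, Mul(2, y, Add(2, y))))
G = 38 (G = Add(4, Mul(-1, Add(31, Mul(-1, 65)))) = Add(4, Mul(-1, Add(31, -65))) = Add(4, Mul(-1, -34)) = Add(4, 34) = 38)
Add(Mul(G, Function('j')(8)), 35) = Add(Mul(38, Add(-3, Mul(2, Pow(8, 2)), Mul(4, 8))), 35) = Add(Mul(38, Add(-3, Mul(2, 64), 32)), 35) = Add(Mul(38, Add(-3, 128, 32)), 35) = Add(Mul(38, 157), 35) = Add(5966, 35) = 6001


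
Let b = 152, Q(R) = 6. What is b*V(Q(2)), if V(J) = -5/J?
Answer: -380/3 ≈ -126.67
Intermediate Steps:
b*V(Q(2)) = 152*(-5/6) = -380/3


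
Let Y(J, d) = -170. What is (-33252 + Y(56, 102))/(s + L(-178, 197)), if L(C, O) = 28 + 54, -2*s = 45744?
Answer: 16711/11395 ≈ 1.4665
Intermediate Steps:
s = -22872 (s = -1/2*45744 = -22872)
L(C, O) = 82
(-33252 + Y(56, 102))/(s + L(-178, 197)) = (-33252 - 170)/(-22872 + 82) = -33422/(-22790) = -33422*(-1/22790) = 16711/11395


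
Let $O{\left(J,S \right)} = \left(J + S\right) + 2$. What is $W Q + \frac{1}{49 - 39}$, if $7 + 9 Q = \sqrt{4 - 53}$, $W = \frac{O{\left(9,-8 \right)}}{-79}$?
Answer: $\frac{307}{2370} - \frac{7 i}{237} \approx 0.12954 - 0.029536 i$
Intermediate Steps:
$O{\left(J,S \right)} = 2 + J + S$
$W = - \frac{3}{79}$ ($W = \frac{2 + 9 - 8}{-79} = 3 \left(- \frac{1}{79}\right) = - \frac{3}{79} \approx -0.037975$)
$Q = - \frac{7}{9} + \frac{7 i}{9}$ ($Q = - \frac{7}{9} + \frac{\sqrt{4 - 53}}{9} = - \frac{7}{9} + \frac{\sqrt{-49}}{9} = - \frac{7}{9} + \frac{7 i}{9} \approx -0.77778 + 0.77778 i$)
$W Q + \frac{1}{49 - 39} = - \frac{3 \left(- \frac{7}{9} + \frac{7 i}{9}\right)}{79} + \frac{1}{49 - 39} = \left(\frac{7}{237} - \frac{7 i}{237}\right) + \frac{1}{10} = \frac{307}{2370} - \frac{7 i}{237}$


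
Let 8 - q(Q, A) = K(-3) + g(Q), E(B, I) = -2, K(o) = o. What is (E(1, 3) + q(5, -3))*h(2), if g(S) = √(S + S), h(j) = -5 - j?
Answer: -63 + 7*√10 ≈ -40.864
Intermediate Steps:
g(S) = √2*√S (g(S) = √(2*S) = √2*√S)
q(Q, A) = 11 - √2*√Q (q(Q, A) = 8 - (-3 + √2*√Q) = 8 + (3 - √2*√Q) = 11 - √2*√Q)
(E(1, 3) + q(5, -3))*h(2) = (-2 + (11 - √2*√5))*(-5 - 1*2) = (-2 + (11 - √10))*(-5 - 2) = (9 - √10)*(-7) = -63 + 7*√10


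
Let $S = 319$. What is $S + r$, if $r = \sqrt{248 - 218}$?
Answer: $319 + \sqrt{30} \approx 324.48$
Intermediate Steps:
$r = \sqrt{30} \approx 5.4772$
$S + r = 319 + \sqrt{30}$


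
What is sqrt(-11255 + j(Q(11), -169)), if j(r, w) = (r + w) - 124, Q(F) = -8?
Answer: 6*I*sqrt(321) ≈ 107.5*I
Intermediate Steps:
j(r, w) = -124 + r + w
sqrt(-11255 + j(Q(11), -169)) = sqrt(-11255 + (-124 - 8 - 169)) = sqrt(-11255 - 301) = sqrt(-11556) = 6*I*sqrt(321)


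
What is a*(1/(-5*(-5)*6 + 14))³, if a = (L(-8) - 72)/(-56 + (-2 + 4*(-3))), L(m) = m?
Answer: 1/3859576 ≈ 2.5910e-7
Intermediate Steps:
a = 8/7 (a = (-8 - 72)/(-56 + (-2 + 4*(-3))) = -80/(-56 + (-2 - 12)) = -80/(-56 - 14) = -80/(-70) = -80*(-1/70) = 8/7 ≈ 1.1429)
a*(1/(-5*(-5)*6 + 14))³ = 8*(1/(-5*(-5)*6 + 14))³/7 = 8*(1/(25*6 + 14))³/7 = 8*(1/(150 + 14))³/7 = 8*(1/164)³/7 = (8/7)*(1/4410944) = 1/3859576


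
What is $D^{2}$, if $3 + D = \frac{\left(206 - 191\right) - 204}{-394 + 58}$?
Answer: $\frac{1521}{256} \approx 5.9414$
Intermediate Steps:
$D = - \frac{39}{16}$ ($D = -3 + \frac{\left(206 - 191\right) - 204}{-394 + 58} = -3 + \frac{15 - 204}{-336} = -3 - - \frac{9}{16} = -3 + \frac{9}{16} = - \frac{39}{16} \approx -2.4375$)
$D^{2} = \left(- \frac{39}{16}\right)^{2} = \frac{1521}{256}$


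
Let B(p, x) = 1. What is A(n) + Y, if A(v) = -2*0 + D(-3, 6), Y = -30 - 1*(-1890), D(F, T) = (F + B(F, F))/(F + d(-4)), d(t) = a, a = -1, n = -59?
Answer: 3721/2 ≈ 1860.5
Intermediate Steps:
d(t) = -1
D(F, T) = (1 + F)/(-1 + F) (D(F, T) = (F + 1)/(F - 1) = (1 + F)/(-1 + F))
Y = 1860 (Y = -30 + 1890 = 1860)
A(v) = ½ (A(v) = -2*0 + (1 - 3)/(-1 - 3) = 0 - 2/(-4) = 0 - ¼*(-2) = 0 + ½ = ½)
A(n) + Y = ½ + 1860 = 3721/2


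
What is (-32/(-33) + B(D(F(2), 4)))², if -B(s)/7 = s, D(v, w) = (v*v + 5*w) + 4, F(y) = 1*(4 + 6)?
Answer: 818646544/1089 ≈ 7.5174e+5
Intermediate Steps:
F(y) = 10 (F(y) = 1*10 = 10)
D(v, w) = 4 + v² + 5*w (D(v, w) = (v² + 5*w) + 4 = 4 + v² + 5*w)
B(s) = -7*s
(-32/(-33) + B(D(F(2), 4)))² = (-32/(-33) - 7*(4 + 10² + 5*4))² = (-32*(-1/33) - 7*(4 + 100 + 20))² = (32/33 - 7*124)² = (32/33 - 868)² = (-28612/33)² = 818646544/1089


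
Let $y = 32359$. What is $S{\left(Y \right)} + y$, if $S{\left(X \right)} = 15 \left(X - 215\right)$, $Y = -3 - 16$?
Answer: $28849$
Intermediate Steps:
$Y = -19$ ($Y = -3 - 16 = -19$)
$S{\left(X \right)} = -3225 + 15 X$ ($S{\left(X \right)} = 15 \left(-215 + X\right) = -3225 + 15 X$)
$S{\left(Y \right)} + y = \left(-3225 + 15 \left(-19\right)\right) + 32359 = \left(-3225 - 285\right) + 32359 = -3510 + 32359 = 28849$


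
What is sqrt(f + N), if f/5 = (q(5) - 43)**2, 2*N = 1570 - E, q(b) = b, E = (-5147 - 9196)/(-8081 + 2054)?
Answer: sqrt(2637063338)/574 ≈ 89.464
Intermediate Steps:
E = 683/287 (E = -14343/(-6027) = -14343*(-1/6027) = 683/287 ≈ 2.3798)
N = 449907/574 (N = (1570 - 1*683/287)/2 = (1570 - 683/287)/2 = (1/2)*(449907/287) = 449907/574 ≈ 783.81)
f = 7220 (f = 5*(5 - 43)**2 = 5*(-38)**2 = 5*1444 = 7220)
sqrt(f + N) = sqrt(7220 + 449907/574) = sqrt(4594187/574) = sqrt(2637063338)/574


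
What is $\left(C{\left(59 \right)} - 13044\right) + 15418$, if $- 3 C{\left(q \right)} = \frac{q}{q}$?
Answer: $\frac{7121}{3} \approx 2373.7$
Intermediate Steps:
$C{\left(q \right)} = - \frac{1}{3}$ ($C{\left(q \right)} = - \frac{q \frac{1}{q}}{3} = \left(- \frac{1}{3}\right) 1 = - \frac{1}{3}$)
$\left(C{\left(59 \right)} - 13044\right) + 15418 = \left(- \frac{1}{3} - 13044\right) + 15418 = - \frac{39133}{3} + 15418 = \frac{7121}{3}$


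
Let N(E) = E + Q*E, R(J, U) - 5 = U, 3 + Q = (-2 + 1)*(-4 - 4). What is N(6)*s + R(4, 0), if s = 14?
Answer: 509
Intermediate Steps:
Q = 5 (Q = -3 + (-2 + 1)*(-4 - 4) = -3 - 1*(-8) = -3 + 8 = 5)
R(J, U) = 5 + U
N(E) = 6*E (N(E) = E + 5*E = 6*E)
N(6)*s + R(4, 0) = (6*6)*14 + (5 + 0) = 36*14 + 5 = 504 + 5 = 509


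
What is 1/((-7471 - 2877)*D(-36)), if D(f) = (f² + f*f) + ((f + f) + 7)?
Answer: -1/26149396 ≈ -3.8242e-8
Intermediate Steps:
D(f) = 7 + 2*f + 2*f² (D(f) = (f² + f²) + (2*f + 7) = 2*f² + (7 + 2*f) = 7 + 2*f + 2*f²)
1/((-7471 - 2877)*D(-36)) = 1/((-7471 - 2877)*(7 + 2*(-36) + 2*(-36)²)) = 1/((-10348)*(7 - 72 + 2*1296)) = -1/(10348*(7 - 72 + 2592)) = -1/10348/2527 = -1/10348*1/2527 = -1/26149396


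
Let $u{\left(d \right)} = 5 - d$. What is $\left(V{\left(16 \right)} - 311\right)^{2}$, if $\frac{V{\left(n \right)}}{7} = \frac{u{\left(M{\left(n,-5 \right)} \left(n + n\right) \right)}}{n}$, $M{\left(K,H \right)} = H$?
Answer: $\frac{14600041}{256} \approx 57031.0$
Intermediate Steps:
$V{\left(n \right)} = \frac{7 \left(5 + 10 n\right)}{n}$ ($V{\left(n \right)} = 7 \frac{5 - - 5 \left(n + n\right)}{n} = 7 \frac{5 - - 5 \cdot 2 n}{n} = 7 \frac{5 - - 10 n}{n} = 7 \frac{5 + 10 n}{n} = \frac{7 \left(5 + 10 n\right)}{n}$)
$\left(V{\left(16 \right)} - 311\right)^{2} = \left(\left(70 + \frac{35}{16}\right) - 311\right)^{2} = \left(\frac{1155}{16} - 311\right)^{2} = \left(- \frac{3821}{16}\right)^{2} = \frac{14600041}{256}$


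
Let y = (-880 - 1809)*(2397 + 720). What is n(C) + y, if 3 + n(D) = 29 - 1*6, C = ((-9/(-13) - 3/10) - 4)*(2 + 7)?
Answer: -8381593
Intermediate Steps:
y = -8381613 (y = -2689*3117 = -8381613)
C = -4221/130 (C = ((-9*(-1/13) - 3*⅒) - 4)*9 = ((9/13 - 3/10) - 4)*9 = (51/130 - 4)*9 = -469/130*9 = -4221/130 ≈ -32.469)
n(D) = 20 (n(D) = -3 + (29 - 1*6) = -3 + (29 - 6) = -3 + 23 = 20)
n(C) + y = 20 - 8381613 = -8381593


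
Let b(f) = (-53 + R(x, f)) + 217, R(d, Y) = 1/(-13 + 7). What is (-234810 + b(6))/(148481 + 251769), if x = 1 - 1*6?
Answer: -1407877/2401500 ≈ -0.58625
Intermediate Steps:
x = -5 (x = 1 - 6 = -5)
R(d, Y) = -⅙ (R(d, Y) = 1/(-6) = -⅙)
b(f) = 983/6 (b(f) = (-53 - ⅙) + 217 = -319/6 + 217 = 983/6)
(-234810 + b(6))/(148481 + 251769) = (-234810 + 983/6)/(148481 + 251769) = -1407877/6/400250 = -1407877/6*1/400250 = -1407877/2401500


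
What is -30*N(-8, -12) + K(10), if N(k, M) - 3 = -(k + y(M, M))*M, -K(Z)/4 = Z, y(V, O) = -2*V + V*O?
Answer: -57730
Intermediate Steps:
y(V, O) = -2*V + O*V
K(Z) = -4*Z
N(k, M) = 3 - M*(k + M*(-2 + M)) (N(k, M) = 3 - (k + M*(-2 + M))*M = 3 - M*(k + M*(-2 + M)))
-30*N(-8, -12) + K(10) = -30*(3 + (-12)²*(2 - 1*(-12)) - 1*(-12)*(-8)) - 4*10 = -30*(3 + 144*(2 + 12) - 96) - 40 = -30*(3 + 144*14 - 96) - 40 = -30*(3 + 2016 - 96) - 40 = -30*1923 - 40 = -57690 - 40 = -57730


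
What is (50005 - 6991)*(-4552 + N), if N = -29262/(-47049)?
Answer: -3070307575668/15683 ≈ -1.9577e+8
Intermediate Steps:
N = 9754/15683 (N = -29262*(-1/47049) = 9754/15683 ≈ 0.62195)
(50005 - 6991)*(-4552 + N) = (50005 - 6991)*(-4552 + 9754/15683) = 43014*(-71379262/15683) = -3070307575668/15683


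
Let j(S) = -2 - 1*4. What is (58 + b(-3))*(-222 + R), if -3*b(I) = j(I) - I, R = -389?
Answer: -36049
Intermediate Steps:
j(S) = -6 (j(S) = -2 - 4 = -6)
b(I) = 2 + I/3 (b(I) = -(-6 - I)/3 = 2 + I/3)
(58 + b(-3))*(-222 + R) = (58 + (2 + (⅓)*(-3)))*(-222 - 389) = (58 + (2 - 1))*(-611) = (58 + 1)*(-611) = 59*(-611) = -36049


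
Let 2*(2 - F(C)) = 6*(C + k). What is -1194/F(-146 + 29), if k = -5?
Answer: -597/184 ≈ -3.2446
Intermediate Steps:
F(C) = 17 - 3*C (F(C) = 2 - 3*(C - 5) = 2 - 3*(-5 + C) = 2 - (-30 + 6*C)/2 = 2 + (15 - 3*C) = 17 - 3*C)
-1194/F(-146 + 29) = -1194/(17 - 3*(-146 + 29)) = -1194/(17 - 3*(-117)) = -1194/(17 + 351) = -1194/368 = -1194*1/368 = -597/184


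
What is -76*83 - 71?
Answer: -6379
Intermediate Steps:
-76*83 - 71 = -6308 - 71 = -6379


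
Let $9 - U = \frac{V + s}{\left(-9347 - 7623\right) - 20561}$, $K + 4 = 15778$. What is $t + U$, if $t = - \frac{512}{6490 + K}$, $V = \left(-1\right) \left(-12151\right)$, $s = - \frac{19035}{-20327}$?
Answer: $\frac{19746782292767}{2123130208771} \approx 9.3008$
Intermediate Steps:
$K = 15774$ ($K = -4 + 15778 = 15774$)
$s = \frac{19035}{20327}$ ($s = \left(-19035\right) \left(- \frac{1}{20327}\right) = \frac{19035}{20327} \approx 0.93644$)
$V = 12151$
$t = - \frac{64}{2783}$ ($t = - \frac{512}{6490 + 15774} = - \frac{512}{22264} = \left(-512\right) \frac{1}{22264} = - \frac{64}{2783} \approx -0.022997$)
$U = \frac{7113046145}{762892637}$ ($U = 9 - \frac{12151 + \frac{19035}{20327}}{\left(-9347 - 7623\right) - 20561} = 9 - \frac{247012412}{20327 \left(-16970 - 20561\right)} = 9 - \frac{247012412}{20327 \left(-37531\right)} = 9 - \frac{247012412}{20327} \left(- \frac{1}{37531}\right) = 9 - - \frac{247012412}{762892637} = 9 + \frac{247012412}{762892637} = \frac{7113046145}{762892637} \approx 9.3238$)
$t + U = - \frac{64}{2783} + \frac{7113046145}{762892637} = \frac{19746782292767}{2123130208771}$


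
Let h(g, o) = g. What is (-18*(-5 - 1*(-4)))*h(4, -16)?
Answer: 72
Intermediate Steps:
(-18*(-5 - 1*(-4)))*h(4, -16) = -18*(-5 - 1*(-4))*4 = -18*(-5 + 4)*4 = -18*(-1)*4 = 18*4 = 72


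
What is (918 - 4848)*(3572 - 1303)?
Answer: -8917170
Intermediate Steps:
(918 - 4848)*(3572 - 1303) = -3930*2269 = -8917170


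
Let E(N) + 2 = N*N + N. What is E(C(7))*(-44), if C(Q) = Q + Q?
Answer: -9152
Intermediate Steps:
C(Q) = 2*Q
E(N) = -2 + N + N² (E(N) = -2 + (N*N + N) = -2 + (N² + N) = -2 + (N + N²) = -2 + N + N²)
E(C(7))*(-44) = (-2 + 2*7 + (2*7)²)*(-44) = (-2 + 14 + 14²)*(-44) = (-2 + 14 + 196)*(-44) = 208*(-44) = -9152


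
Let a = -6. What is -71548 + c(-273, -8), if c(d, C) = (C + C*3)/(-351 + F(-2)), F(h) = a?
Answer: -25542604/357 ≈ -71548.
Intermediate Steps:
F(h) = -6
c(d, C) = -4*C/357 (c(d, C) = (C + C*3)/(-351 - 6) = (C + 3*C)/(-357) = (4*C)*(-1/357) = -4*C/357)
-71548 + c(-273, -8) = -71548 - 4/357*(-8) = -71548 + 32/357 = -25542604/357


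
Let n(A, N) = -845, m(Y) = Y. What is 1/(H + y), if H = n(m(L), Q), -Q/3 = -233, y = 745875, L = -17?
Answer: 1/745030 ≈ 1.3422e-6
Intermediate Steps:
Q = 699 (Q = -3*(-233) = 699)
H = -845
1/(H + y) = 1/(-845 + 745875) = 1/745030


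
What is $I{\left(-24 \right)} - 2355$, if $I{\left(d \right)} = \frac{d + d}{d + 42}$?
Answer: $- \frac{7073}{3} \approx -2357.7$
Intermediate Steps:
$I{\left(d \right)} = \frac{2 d}{42 + d}$
$I{\left(-24 \right)} - 2355 = 2 \left(-24\right) \frac{1}{42 - 24} - 2355 = 2 \left(-24\right) \frac{1}{18} - 2355 = - \frac{8}{3} - 2355 = - \frac{7073}{3}$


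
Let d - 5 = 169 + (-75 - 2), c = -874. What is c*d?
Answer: -84778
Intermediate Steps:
d = 97 (d = 5 + (169 + (-75 - 2)) = 5 + (169 - 77) = 5 + 92 = 97)
c*d = -874*97 = -84778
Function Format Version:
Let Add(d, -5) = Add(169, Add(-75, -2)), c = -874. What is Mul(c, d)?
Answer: -84778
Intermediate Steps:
d = 97 (d = Add(5, Add(169, Add(-75, -2))) = Add(5, Add(169, -77)) = Add(5, 92) = 97)
Mul(c, d) = Mul(-874, 97) = -84778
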